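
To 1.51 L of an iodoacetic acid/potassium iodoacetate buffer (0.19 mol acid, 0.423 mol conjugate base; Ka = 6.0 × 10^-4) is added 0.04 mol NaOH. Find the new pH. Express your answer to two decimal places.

pH = 3.71

OH- converts ICH2COOH to ICH2COO-: ICH2COOH → 0.15 mol, ICH2COO- → 0.463 mol.
pKa = −log(6.0 × 10^-4) = 3.222
Henderson–Hasselbalch with mole ratio 0.463/0.15: pH = 3.222 + (+0.489)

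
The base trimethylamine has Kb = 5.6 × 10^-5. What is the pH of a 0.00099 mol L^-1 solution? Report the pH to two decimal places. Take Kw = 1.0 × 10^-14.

(CH3)3N + H2O ⇌ (CH3)3NH+ + OH-
From the ICE table, Kb = x²/(0.00099 − x) = 5.6 × 10^-5.
x is not negligible relative to C₀; solve x² + 5.6e-05·x − 5.54e-08 = 0.
x = (−Kb + √(Kb² + 4·Kb·C₀))/2 = 2.09 × 10^-4 M
pOH = 3.68, so pH = 14.00 − pOH = 10.32

pH = 10.32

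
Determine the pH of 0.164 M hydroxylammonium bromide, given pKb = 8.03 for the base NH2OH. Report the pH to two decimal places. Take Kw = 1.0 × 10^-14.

pH = 3.38

NH3OH+ is the conjugate acid of the weak base NH2OH.
Kb = 10^(−8.03) = 9.33 × 10^-9
Ka = Kw/Kb = 1.0×10^-14 / 9.33 × 10^-9 = 1.07 × 10^-6
From the ICE table, Ka = [H+]²/(0.164 − [H+]) = 1.07 × 10^-6.
Neglecting [H+] in the denominator: [H+] = √(1.07 × 10^-6 × 0.164) = 4.19 × 10^-4 M
pH = −log(4.19 × 10^-4) = 3.38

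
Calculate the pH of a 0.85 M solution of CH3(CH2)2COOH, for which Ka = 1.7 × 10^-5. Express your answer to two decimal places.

pH = 2.42

CH3(CH2)2COOH ⇌ CH3(CH2)2COO- + H+
From the ICE table, Ka = x²/(0.85 − x) = 1.7 × 10^-5.
Neglecting x in the denominator: x = √(1.7 × 10^-5 × 0.85) = 3.80 × 10^-3 M
(x/C₀ = 0.45% < 5%, so the approximation holds.)
pH = −log[H+] = −log(3.80 × 10^-3) = 2.42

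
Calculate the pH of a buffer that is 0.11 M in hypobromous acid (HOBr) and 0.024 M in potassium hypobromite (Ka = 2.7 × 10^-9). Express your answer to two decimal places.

pKa = −log(2.7 × 10^-9) = 8.569
Henderson–Hasselbalch: pH = pKa + log([OBr-]/[HOBr]) = 8.569 + log(0.024/0.11)
pH = 8.569 + (-0.661) = 7.91

pH = 7.91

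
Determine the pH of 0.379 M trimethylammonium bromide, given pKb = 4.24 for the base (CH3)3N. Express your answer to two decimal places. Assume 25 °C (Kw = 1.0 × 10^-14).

(CH3)3NH+ is the conjugate acid of the weak base (CH3)3N.
Kb = 10^(−4.24) = 5.75 × 10^-5
Ka = Kw/Kb = 1.0×10^-14 / 5.75 × 10^-5 = 1.74 × 10^-10
Ka = [H+]²/(0.379 − [H+]) = 1.74 × 10^-10
Neglecting [H+] in the denominator: [H+] = √(1.74 × 10^-10 × 0.379) = 8.12 × 10^-6 M
Check: 0.0021% ionized — well under 5%, approximation valid.
pH = −log(8.12 × 10^-6) = 5.09

pH = 5.09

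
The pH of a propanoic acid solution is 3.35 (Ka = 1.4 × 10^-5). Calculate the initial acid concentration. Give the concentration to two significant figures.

[H+] = 10^(-3.35) = 4.47 × 10^-4 M = x
Ka = x²/(C₀ − x) ⇒ C₀ = x + x²/Ka
C₀ = 4.47 × 10^-4 + (4.47 × 10^-4)²/(1.4 × 10^-5) = 1.47 × 10^-2 M

C₀ = 1.5 × 10^-2 M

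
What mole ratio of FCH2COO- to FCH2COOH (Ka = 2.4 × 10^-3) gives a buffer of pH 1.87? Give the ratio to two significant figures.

pKa = -log(2.4 × 10^-3) = 2.620
pH = pKa + log(r) ⇒ log(r) = 1.87 − 2.620 = -0.750
r = [FCH2COO-]/[FCH2COOH] = 10^(-0.750) = 0.178

ratio = 0.18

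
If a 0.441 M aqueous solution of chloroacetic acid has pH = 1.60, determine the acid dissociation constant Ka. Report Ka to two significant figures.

[H+] = 10^(-1.60) = 2.51 × 10^-2 M
At equilibrium [HA] = 0.441 − 2.51 × 10^-2 = 4.16 × 10^-1 M
Ka = [H+][A-]/[HA] = (2.51 × 10^-2)² / 4.16 × 10^-1 = 1.5 × 10^-3

Ka = 1.5 × 10^-3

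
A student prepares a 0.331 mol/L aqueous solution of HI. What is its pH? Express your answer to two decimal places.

HI is a strong acid and dissociates completely, so [H+] = 0.331 M.
pH = -log(0.331) = 0.48

pH = 0.48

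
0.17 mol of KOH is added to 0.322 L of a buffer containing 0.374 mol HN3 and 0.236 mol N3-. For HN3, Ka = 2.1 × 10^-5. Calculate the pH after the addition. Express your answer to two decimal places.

After neutralization: n(HN3) = 0.204 mol, n(N3-) = 0.406 mol.
pKa = −log(2.1 × 10^-5) = 4.678
pH = pKa + log([A⁻]/[HA]) = 4.678 + log(0.406/0.204) = 4.678 +0.299

pH = 4.98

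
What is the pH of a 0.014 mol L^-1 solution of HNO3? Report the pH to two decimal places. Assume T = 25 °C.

HNO3 is a strong acid and dissociates completely, so [H+] = 0.014 M.
pH = -log(0.014) = 1.85

pH = 1.85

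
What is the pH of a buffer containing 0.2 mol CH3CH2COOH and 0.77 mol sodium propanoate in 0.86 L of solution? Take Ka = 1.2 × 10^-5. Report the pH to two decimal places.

pKa = −log(1.2 × 10^-5) = 4.921
Using pH = pKa + log([base]/[acid]) with [base]/[acid] = 0.77/0.2:
pH = 4.921 + (+0.585) = 5.51

pH = 5.51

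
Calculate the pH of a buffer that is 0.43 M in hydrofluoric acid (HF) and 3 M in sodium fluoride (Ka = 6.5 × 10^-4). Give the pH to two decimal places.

pKa = −log(6.5 × 10^-4) = 3.187
Henderson–Hasselbalch: pH = pKa + log([F-]/[HF]) = 3.187 + log(3/0.43)
pH = 3.187 + (+0.844) = 4.03

pH = 4.03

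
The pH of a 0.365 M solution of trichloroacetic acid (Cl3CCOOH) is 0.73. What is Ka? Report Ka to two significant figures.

[H+] = 10^(-0.73) = 1.86 × 10^-1 M
At equilibrium [HA] = 0.365 − 1.86 × 10^-1 = 1.79 × 10^-1 M
Ka = [H+][A-]/[HA] = (1.86 × 10^-1)² / 1.79 × 10^-1 = 1.9 × 10^-1

Ka = 1.9 × 10^-1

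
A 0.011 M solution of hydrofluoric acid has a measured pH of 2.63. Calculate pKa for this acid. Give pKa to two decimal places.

[H+] = 10^(-2.63) = 2.34 × 10^-3 M
At equilibrium [HA] = 0.011 − 2.34 × 10^-3 = 8.66 × 10^-3 M
Ka = [H+][A-]/[HA] = (2.34 × 10^-3)² / 8.66 × 10^-3 = 6.32 × 10^-4
pKa = -log(6.32 × 10^-4) = 3.20

pKa = 3.20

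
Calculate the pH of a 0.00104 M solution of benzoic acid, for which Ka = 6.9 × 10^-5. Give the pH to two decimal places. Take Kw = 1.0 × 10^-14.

pH = 3.63

C6H5COOH ⇌ C6H5COO- + H+
Ka = x²/(0.00104 − x) = 6.9 × 10^-5
The 5% rule fails; solving x² + Ka·x − Ka·C₀ = 0 exactly:
x = (−Ka + √(Ka² + 4·Ka·C₀))/2 = 2.36 × 10^-4 M
pH = −log(2.36 × 10^-4) = 3.63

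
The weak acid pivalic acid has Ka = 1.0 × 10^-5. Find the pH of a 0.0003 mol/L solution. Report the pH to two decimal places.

pH = 4.30

(CH3)3CCOOH ⇌ (CH3)3CCOO- + H+
Ka = [H+]²/(0.0003 − [H+]) = 1.0 × 10^-5
[H+] is not negligible relative to C₀; solve [H+]² + 1e-05·[H+] − 3e-09 = 0.
[H+] = (−Ka + √(Ka² + 4·Ka·C₀))/2 = 5.00 × 10^-5 M
pH = −log(5.00 × 10^-5) = 4.30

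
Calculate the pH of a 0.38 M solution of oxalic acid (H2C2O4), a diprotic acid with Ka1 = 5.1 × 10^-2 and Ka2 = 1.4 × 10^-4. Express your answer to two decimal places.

Since Ka1 ≫ Ka2, the first ionization dominates [H+].
Ka1 = x²/(0.38 − x) = 5.1 × 10^-2
Solving the quadratic: x = (−Ka1 + √(Ka1² + 4·Ka1·C₀))/2 = 1.16 × 10^-1 M
pH = −log(1.16 × 10^-1) = 0.94

pH = 0.94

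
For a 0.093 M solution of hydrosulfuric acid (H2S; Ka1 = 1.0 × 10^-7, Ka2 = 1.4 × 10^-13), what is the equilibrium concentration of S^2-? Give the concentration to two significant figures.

1.4 × 10^-13 M

First ionization gives [H+] ≈ [HS-] = 9.64 × 10^-5 M.
Second step: Ka2 = [H+][S^2-]/[HS-] ≈ [S^2-] (since [H+] ≈ [HS-]).
So [S^2-] ≈ Ka2.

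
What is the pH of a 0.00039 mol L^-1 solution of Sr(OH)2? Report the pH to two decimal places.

Sr(OH)2 is a strong base (each formula unit releases 2 OH-); [OH-] = 0.00078 M.
pOH = -log(0.00078) = 3.11
pH = 14.00 - 3.11 = 10.89

pH = 10.89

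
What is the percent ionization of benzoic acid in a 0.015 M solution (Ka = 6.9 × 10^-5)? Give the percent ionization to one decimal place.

C6H5COOH ⇌ C6H5COO- + H+; let x = [H+] at equilibrium.
Solve x² + 6.9e-05x − 1.03e-06 = 0 → x = 9.83 × 10^-4 M
% ionization = x/C₀ × 100% = 9.83 × 10^-4/0.015 × 100% = 6.6%

6.6%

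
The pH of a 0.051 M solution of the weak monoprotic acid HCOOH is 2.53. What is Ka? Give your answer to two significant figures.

[H+] = 10^(-2.53) = 2.95 × 10^-3 M
At equilibrium [HA] = 0.051 − 2.95 × 10^-3 = 4.80 × 10^-2 M
Ka = [H+][A-]/[HA] = (2.95 × 10^-3)² / 4.80 × 10^-2 = 1.8 × 10^-4

Ka = 1.8 × 10^-4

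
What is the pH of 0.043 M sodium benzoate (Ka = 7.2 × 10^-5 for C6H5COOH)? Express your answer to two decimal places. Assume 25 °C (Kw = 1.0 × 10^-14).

C6H5COO- is the conjugate base of the weak acid C6H5COOH.
Kb = Kw/Ka = 1.0×10^-14 / 7.2 × 10^-5 = 1.39 × 10^-10
From the ICE table, Kb = [OH-]²/(0.043 − [OH-]) = 1.39 × 10^-10.
Neglecting [OH-] in the denominator: [OH-] = √(1.39 × 10^-10 × 0.043) = 2.44 × 10^-6 M
pOH = −log(2.44 × 10^-6) = 5.61; pH = 14.00 − 5.61 = 8.39

pH = 8.39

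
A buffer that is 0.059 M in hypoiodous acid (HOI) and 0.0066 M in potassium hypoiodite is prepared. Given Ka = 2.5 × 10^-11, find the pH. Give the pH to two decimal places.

pKa = −log(2.5 × 10^-11) = 10.602
pH = pKa + log([A⁻]/[HA]) = 10.602 + log(0.0066/0.059)
pH = 10.602 + (-0.951) = 9.65

pH = 9.65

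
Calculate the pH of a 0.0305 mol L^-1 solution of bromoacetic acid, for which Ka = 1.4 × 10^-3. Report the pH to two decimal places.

BrCH2COOH ⇌ BrCH2COO- + H+
Let x = [H+] at equilibrium. Ka = x²/(0.0305 − x).
x is not negligible relative to C₀; solve x² + 0.0014·x − 4.27e-05 = 0.
x = (−Ka + √(Ka² + 4·Ka·C₀))/2 = 5.87 × 10^-3 M
pH = −log(5.87 × 10^-3) = 2.23

pH = 2.23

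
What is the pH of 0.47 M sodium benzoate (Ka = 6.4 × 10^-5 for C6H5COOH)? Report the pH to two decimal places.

C6H5COO- is the conjugate base of the weak acid C6H5COOH.
Kb = Kw/Ka = 1.0×10^-14 / 6.4 × 10^-5 = 1.56 × 10^-10
Let x = [OH-] at equilibrium. Kb = x²/(0.47 − x).
Since Kb ≪ C₀, x ≈ √(Kb·C₀) = 8.56 × 10^-6 M.
pOH = 5.07, so pH = 14.00 − pOH = 8.93

pH = 8.93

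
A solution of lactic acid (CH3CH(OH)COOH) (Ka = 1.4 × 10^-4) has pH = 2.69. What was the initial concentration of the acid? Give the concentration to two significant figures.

C₀ = 3.2 × 10^-2 M

[H+] = 10^(-2.69) = 2.04 × 10^-3 M = x
Ka = x²/(C₀ − x) ⇒ C₀ = x + x²/Ka
C₀ = 2.04 × 10^-3 + (2.04 × 10^-3)²/(1.4 × 10^-4) = 3.18 × 10^-2 M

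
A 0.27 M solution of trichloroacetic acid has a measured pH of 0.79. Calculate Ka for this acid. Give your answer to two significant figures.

Ka = 2.4 × 10^-1

[H+] = 10^(-0.79) = 1.62 × 10^-1 M
At equilibrium [HA] = 0.27 − 1.62 × 10^-1 = 1.08 × 10^-1 M
Ka = [H+][A-]/[HA] = (1.62 × 10^-1)² / 1.08 × 10^-1 = 2.4 × 10^-1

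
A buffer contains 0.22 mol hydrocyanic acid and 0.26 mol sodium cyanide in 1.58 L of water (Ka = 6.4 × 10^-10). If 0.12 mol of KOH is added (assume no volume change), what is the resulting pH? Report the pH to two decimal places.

After neutralization: n(HCN) = 0.1 mol, n(CN-) = 0.38 mol.
pKa = −log(6.4 × 10^-10) = 9.194
pH = pKa + log(n_CN-/n_HCN) = 9.194 + log(0.38/0.1) = 9.194 + (+0.580)

pH = 9.77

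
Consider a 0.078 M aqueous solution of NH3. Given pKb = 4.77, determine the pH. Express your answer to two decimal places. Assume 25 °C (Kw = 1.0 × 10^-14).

pH = 11.06

NH3 + H2O ⇌ NH4+ + OH-
Kb = 10^(−4.77) = 1.70 × 10^-5
From the ICE table, Kb = [OH-]²/(0.078 − [OH-]) = 1.70 × 10^-5.
Neglecting [OH-] in the denominator: [OH-] = √(1.70 × 10^-5 × 0.078) = 1.15 × 10^-3 M
pOH = 2.94, so pH = 14.00 − pOH = 11.06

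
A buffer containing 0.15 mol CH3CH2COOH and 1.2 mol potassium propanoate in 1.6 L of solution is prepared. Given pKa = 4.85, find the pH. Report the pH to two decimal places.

pH = pKa + log([A⁻]/[HA]) = 4.85 + log(1.2/0.15)
pH = 4.85 + (+0.903) = 5.75

pH = 5.75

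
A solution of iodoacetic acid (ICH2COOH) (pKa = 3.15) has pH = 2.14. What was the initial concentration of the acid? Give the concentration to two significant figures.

C₀ = 8.1 × 10^-2 M

[H+] = 10^(-2.14) = 7.24 × 10^-3 M = x
Ka = 10^(−3.15) = 7.08 × 10^-4
Ka = x²/(C₀ − x) ⇒ C₀ = x + x²/Ka
C₀ = 7.24 × 10^-3 + (7.24 × 10^-3)²/(7.08 × 10^-4) = 8.13 × 10^-2 M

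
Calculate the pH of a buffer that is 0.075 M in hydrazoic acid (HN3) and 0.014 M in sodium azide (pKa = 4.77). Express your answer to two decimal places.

pH = 4.04

pH = pKa + log([A⁻]/[HA]) = 4.77 + log(0.014/0.075)
pH = 4.77 + (-0.729) = 4.04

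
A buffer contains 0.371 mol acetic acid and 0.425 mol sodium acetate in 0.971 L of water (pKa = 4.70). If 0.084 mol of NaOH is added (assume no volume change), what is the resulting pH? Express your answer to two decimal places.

pH = 4.95

After neutralization: n(CH3COOH) = 0.287 mol, n(CH3COO-) = 0.509 mol.
Henderson–Hasselbalch with mole ratio 0.509/0.287: pH = 4.70 + (+0.249)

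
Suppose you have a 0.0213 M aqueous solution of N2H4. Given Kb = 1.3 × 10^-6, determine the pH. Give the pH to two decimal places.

pH = 10.22

N2H4 + H2O ⇌ N2H5+ + OH-
From the ICE table, Kb = [OH-]²/(0.0213 − [OH-]) = 1.3 × 10^-6.
Assume [OH-] ≪ 0.0213: [OH-] ≈ √(1.3 × 10^-6 × 0.0213) = 1.66 × 10^-4 M
Check: 0.78% ionized — well under 5%, approximation valid.
pOH = 3.78, so pH = 14.00 − pOH = 10.22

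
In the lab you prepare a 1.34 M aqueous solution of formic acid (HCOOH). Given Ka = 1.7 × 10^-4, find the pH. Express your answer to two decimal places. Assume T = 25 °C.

HCOOH ⇌ HCOO- + H+
From the ICE table, Ka = x²/(1.34 − x) = 1.7 × 10^-4.
Assume x ≪ 1.34: x ≈ √(1.7 × 10^-4 × 1.34) = 1.51 × 10^-2 M
pH = −log(1.51 × 10^-2) = 1.82

pH = 1.82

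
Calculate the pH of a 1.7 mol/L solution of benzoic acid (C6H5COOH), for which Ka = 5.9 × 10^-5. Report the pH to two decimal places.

C6H5COOH ⇌ C6H5COO- + H+
From the ICE table, Ka = [H+]²/(1.7 − [H+]) = 5.9 × 10^-5.
Since Ka ≪ C₀, [H+] ≈ √(Ka·C₀) = 1.00 × 10^-2 M.
pH = −log(1.00 × 10^-2) = 2.00

pH = 2.00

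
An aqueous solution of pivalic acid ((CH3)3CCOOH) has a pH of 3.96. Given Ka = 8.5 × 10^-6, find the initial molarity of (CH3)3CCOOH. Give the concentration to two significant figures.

[H+] = 10^(-3.96) = 1.10 × 10^-4 M = x
Ka = x²/(C₀ − x) ⇒ C₀ = x + x²/Ka
C₀ = 1.10 × 10^-4 + (1.10 × 10^-4)²/(8.5 × 10^-6) = 1.53 × 10^-3 M

C₀ = 1.5 × 10^-3 M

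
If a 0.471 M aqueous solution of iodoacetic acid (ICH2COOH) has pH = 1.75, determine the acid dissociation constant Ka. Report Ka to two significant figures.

Ka = 7.0 × 10^-4

[H+] = 10^(-1.75) = 1.78 × 10^-2 M
At equilibrium [HA] = 0.471 − 1.78 × 10^-2 = 4.53 × 10^-1 M
Ka = [H+][A-]/[HA] = (1.78 × 10^-2)² / 4.53 × 10^-1 = 7.0 × 10^-4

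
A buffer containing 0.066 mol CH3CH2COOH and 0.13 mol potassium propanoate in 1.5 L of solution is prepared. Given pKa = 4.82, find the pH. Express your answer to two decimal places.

pH = 5.11

Henderson–Hasselbalch: pH = pKa + log([CH3CH2COO-]/[CH3CH2COOH]) = 4.82 + log(0.13/0.066)
pH = 4.82 + (+0.294) = 5.11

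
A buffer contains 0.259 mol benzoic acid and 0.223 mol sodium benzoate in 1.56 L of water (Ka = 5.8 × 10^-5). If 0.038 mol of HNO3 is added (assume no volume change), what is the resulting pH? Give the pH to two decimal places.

pH = 4.03

After neutralization: n(C6H5COOH) = 0.297 mol, n(C6H5COO-) = 0.185 mol.
pKa = −log(5.8 × 10^-5) = 4.237
pH = pKa + log(n_C6H5COO-/n_C6H5COOH) = 4.237 + log(0.185/0.297) = 4.237 + (-0.206)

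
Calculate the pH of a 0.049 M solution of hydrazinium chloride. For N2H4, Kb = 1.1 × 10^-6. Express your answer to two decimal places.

N2H5+ is the conjugate acid of the weak base N2H4.
Ka = Kw/Kb = 1.0×10^-14 / 1.1 × 10^-6 = 9.09 × 10^-9
Let x = [H+] at equilibrium. Ka = x²/(0.049 − x).
Neglecting x in the denominator: x = √(9.09 × 10^-9 × 0.049) = 2.11 × 10^-5 M
pH = −log[H+] = −log(2.11 × 10^-5) = 4.68

pH = 4.68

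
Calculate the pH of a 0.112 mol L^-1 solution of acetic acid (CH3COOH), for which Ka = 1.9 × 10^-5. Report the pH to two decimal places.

CH3COOH ⇌ CH3COO- + H+
Ka = x²/(0.112 − x) = 1.9 × 10^-5
Neglecting x in the denominator: x = √(1.9 × 10^-5 × 0.112) = 1.46 × 10^-3 M
pH = −log[H+] = −log(1.46 × 10^-3) = 2.84

pH = 2.84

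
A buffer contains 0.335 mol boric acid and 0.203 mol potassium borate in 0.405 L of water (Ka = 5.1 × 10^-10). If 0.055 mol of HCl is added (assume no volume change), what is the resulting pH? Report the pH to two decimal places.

After neutralization: n(B(OH)3) = 0.39 mol, n(B(OH)4-) = 0.148 mol.
pKa = −log(5.1 × 10^-10) = 9.292
pH = pKa + log([A⁻]/[HA]) = 9.292 + log(0.148/0.39) = 9.292 -0.421

pH = 8.87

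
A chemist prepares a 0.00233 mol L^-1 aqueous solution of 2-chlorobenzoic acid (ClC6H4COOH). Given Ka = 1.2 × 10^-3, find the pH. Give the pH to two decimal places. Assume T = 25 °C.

ClC6H4COOH ⇌ ClC6H4COO- + H+
From the ICE table, Ka = [H+]²/(0.00233 − [H+]) = 1.2 × 10^-3.
[H+] is not negligible relative to C₀; solve [H+]² + 0.0012·[H+] − 2.8e-06 = 0.
[H+] = (−Ka + √(Ka² + 4·Ka·C₀))/2 = 1.18 × 10^-3 M
pH = −log(1.18 × 10^-3) = 2.93

pH = 2.93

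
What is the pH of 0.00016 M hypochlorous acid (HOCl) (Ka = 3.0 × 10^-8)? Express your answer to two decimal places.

pH = 5.66

HOCl ⇌ OCl- + H+
Ka = x²/(0.00016 − x) = 3.0 × 10^-8
Assume x ≪ 0.00016: x ≈ √(3.0 × 10^-8 × 0.00016) = 2.19 × 10^-6 M
Check: 1.4% ionized — well under 5%, approximation valid.
pH = −log[H+] = −log(2.19 × 10^-6) = 5.66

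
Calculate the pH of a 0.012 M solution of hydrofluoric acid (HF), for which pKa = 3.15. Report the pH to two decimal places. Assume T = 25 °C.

HF ⇌ F- + H+
Ka = 10^(−3.15) = 7.08 × 10^-4
Ka = [H+]²/(0.012 − [H+]) = 7.08 × 10^-4
[H+] is not negligible relative to C₀; solve [H+]² + 0.000708·[H+] − 8.5e-06 = 0.
[H+] = [−0.000708 + √(0.000708² + 3.4e-05)]/2 = 2.58 × 10^-3 M
pH = −log(2.58 × 10^-3) = 2.59

pH = 2.59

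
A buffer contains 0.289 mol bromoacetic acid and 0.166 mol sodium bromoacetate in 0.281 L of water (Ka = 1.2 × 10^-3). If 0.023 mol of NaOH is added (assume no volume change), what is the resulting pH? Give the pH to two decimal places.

pH = 2.77

After neutralization: n(BrCH2COOH) = 0.266 mol, n(BrCH2COO-) = 0.189 mol.
pKa = −log(1.2 × 10^-3) = 2.921
pH = pKa + log([A⁻]/[HA]) = 2.921 + log(0.189/0.266) = 2.921 -0.148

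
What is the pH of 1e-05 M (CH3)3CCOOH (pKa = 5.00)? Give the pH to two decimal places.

pH = 5.21

(CH3)3CCOOH ⇌ (CH3)3CCOO- + H+
Ka = 10^(−5.00) = 1.00 × 10^-5
From the ICE table, Ka = x²/(1e-05 − x) = 1.00 × 10^-5.
x is not negligible relative to C₀; solve x² + 1e-05·x − 1e-10 = 0.
x = [−1e-05 + √(1e-05² + 4e-10)]/2 = 6.18 × 10^-6 M
pH = −log(6.18 × 10^-6) = 5.21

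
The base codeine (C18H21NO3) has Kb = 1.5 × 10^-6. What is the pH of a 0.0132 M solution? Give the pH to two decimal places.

C18H21NO3 + H2O ⇌ C18H22NO3+ + OH-
Kb = x²/(0.0132 − x) = 1.5 × 10^-6
Neglecting x in the denominator: x = √(1.5 × 10^-6 × 0.0132) = 1.41 × 10^-4 M
(x/C₀ = 1.1% < 5%, so the approximation holds.)
pOH = 3.85, so pH = 14.00 − pOH = 10.15

pH = 10.15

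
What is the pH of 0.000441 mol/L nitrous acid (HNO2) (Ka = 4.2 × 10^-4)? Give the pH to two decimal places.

HNO2 ⇌ NO2- + H+
Ka = [H+]²/(0.000441 − [H+]) = 4.2 × 10^-4
Here C₀/Ka ≈ 1.05, so the small-[H+] approximation fails. Use the quadratic:
[H+] = (−Ka + √(Ka² + 4·Ka·C₀))/2 = 2.69 × 10^-4 M
pH = −log[H+] = −log(2.69 × 10^-4) = 3.57

pH = 3.57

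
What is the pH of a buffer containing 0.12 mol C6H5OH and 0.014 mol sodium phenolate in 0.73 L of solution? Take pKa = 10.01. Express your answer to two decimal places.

pH = 9.08

Using pH = pKa + log([base]/[acid]) with [base]/[acid] = 0.014/0.12:
pH = 10.01 + (-0.933) = 9.08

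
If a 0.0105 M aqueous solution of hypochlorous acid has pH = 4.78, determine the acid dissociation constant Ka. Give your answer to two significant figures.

[H+] = 10^(-4.78) = 1.66 × 10^-5 M
At equilibrium [HA] = 0.0105 − 1.66 × 10^-5 = 1.05 × 10^-2 M
Ka = [H+][A-]/[HA] = (1.66 × 10^-5)² / 1.05 × 10^-2 = 2.6 × 10^-8

Ka = 2.6 × 10^-8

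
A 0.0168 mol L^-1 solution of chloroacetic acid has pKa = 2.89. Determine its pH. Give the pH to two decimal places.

pH = 2.39

ClCH2COOH ⇌ ClCH2COO- + H+
Ka = 10^(−2.89) = 1.29 × 10^-3
From the ICE table, Ka = [H+]²/(0.0168 − [H+]) = 1.29 × 10^-3.
[H+] is not negligible relative to C₀; solve [H+]² + 0.00129·[H+] − 2.17e-05 = 0.
[H+] = (−Ka + √(Ka² + 4·Ka·C₀))/2 = 4.05 × 10^-3 M
pH = −log[H+] = −log(4.05 × 10^-3) = 2.39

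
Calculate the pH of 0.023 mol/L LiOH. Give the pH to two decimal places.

LiOH is a strong base; [OH-] = 0.023 M.
pOH = -log(0.023) = 1.64
pH = 14.00 - 1.64 = 12.36

pH = 12.36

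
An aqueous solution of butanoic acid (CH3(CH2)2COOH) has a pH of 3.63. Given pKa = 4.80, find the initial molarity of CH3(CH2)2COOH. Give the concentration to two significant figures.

[H+] = 10^(-3.63) = 2.34 × 10^-4 M = x
Ka = 10^(−4.80) = 1.58 × 10^-5
Ka = x²/(C₀ − x) ⇒ C₀ = x + x²/Ka
C₀ = 2.34 × 10^-4 + (2.34 × 10^-4)²/(1.58 × 10^-5) = 3.70 × 10^-3 M

C₀ = 3.7 × 10^-3 M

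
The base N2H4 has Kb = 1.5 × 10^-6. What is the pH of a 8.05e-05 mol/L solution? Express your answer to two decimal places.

pH = 9.01

N2H4 + H2O ⇌ N2H5+ + OH-
Kb = x²/(8.05e-05 − x) = 1.5 × 10^-6
Here C₀/Kb ≈ 53.7, so the small-x approximation fails. Use the quadratic:
x = [−1.5e-06 + √(1.5e-06² + 4.83e-10)]/2 = 1.03 × 10^-5 M
pOH = 4.99, so pH = 14.00 − pOH = 9.01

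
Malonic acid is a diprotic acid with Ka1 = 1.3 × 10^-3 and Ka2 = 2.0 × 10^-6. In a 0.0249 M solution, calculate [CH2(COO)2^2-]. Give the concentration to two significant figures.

2.0 × 10^-6 M

First ionization gives [H+] ≈ [CH2(COOH)COO-] = 5.08 × 10^-3 M.
Second step: Ka2 = [H+][CH2(COO)2^2-]/[CH2(COOH)COO-] ≈ [CH2(COO)2^2-] (since [H+] ≈ [CH2(COOH)COO-]).
So [CH2(COO)2^2-] ≈ Ka2.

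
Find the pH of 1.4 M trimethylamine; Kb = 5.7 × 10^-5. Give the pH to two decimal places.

pH = 11.95

(CH3)3N + H2O ⇌ (CH3)3NH+ + OH-
Kb = [OH-]²/(1.4 − [OH-]) = 5.7 × 10^-5
Assume [OH-] ≪ 1.4: [OH-] ≈ √(5.7 × 10^-5 × 1.4) = 8.93 × 10^-3 M
Check: 0.64% ionized — well under 5%, approximation valid.
pOH = 2.05, so pH = 14.00 − pOH = 11.95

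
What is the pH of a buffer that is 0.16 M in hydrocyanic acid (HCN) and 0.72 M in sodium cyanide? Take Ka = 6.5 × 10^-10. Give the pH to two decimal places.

pH = 9.84

pKa = −log(6.5 × 10^-10) = 9.187
Using pH = pKa + log([base]/[acid]) with [base]/[acid] = 0.72/0.16:
pH = 9.187 + (+0.653) = 9.84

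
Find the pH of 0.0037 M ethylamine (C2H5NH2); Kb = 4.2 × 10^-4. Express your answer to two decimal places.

C2H5NH2 + H2O ⇌ C2H5NH3+ + OH-
From the ICE table, Kb = [OH-]²/(0.0037 − [OH-]) = 4.2 × 10^-4.
Here C₀/Kb ≈ 8.81, so the small-[OH-] approximation fails. Use the quadratic:
[OH-] = (−Kb + √(Kb² + 4·Kb·C₀))/2 = 1.05 × 10^-3 M
pOH = −log(1.05 × 10^-3) = 2.98; pH = 14.00 − 2.98 = 11.02

pH = 11.02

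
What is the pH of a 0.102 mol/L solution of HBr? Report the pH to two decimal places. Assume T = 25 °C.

pH = 0.99

HBr is a strong acid and dissociates completely, so [H+] = 0.102 M.
pH = -log(0.102) = 0.99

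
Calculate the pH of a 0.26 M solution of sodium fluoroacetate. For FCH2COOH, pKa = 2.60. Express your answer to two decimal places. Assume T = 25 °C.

pH = 8.01

FCH2COO- is the conjugate base of the weak acid FCH2COOH.
Ka = 10^(−2.60) = 2.51 × 10^-3
Kb = Kw/Ka = 1.0×10^-14 / 2.51 × 10^-3 = 3.98 × 10^-12
Let x = [OH-] at equilibrium. Kb = x²/(0.26 − x).
Assume x ≪ 0.26: x ≈ √(3.98 × 10^-12 × 0.26) = 1.02 × 10^-6 M
Check: 0.00039% ionized — well under 5%, approximation valid.
pOH = −log(1.02 × 10^-6) = 5.99; pH = 14.00 − 5.99 = 8.01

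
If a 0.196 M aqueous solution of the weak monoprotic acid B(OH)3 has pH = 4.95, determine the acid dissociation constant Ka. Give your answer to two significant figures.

[H+] = 10^(-4.95) = 1.12 × 10^-5 M
At equilibrium [HA] = 0.196 − 1.12 × 10^-5 = 1.96 × 10^-1 M
Ka = [H+][A-]/[HA] = (1.12 × 10^-5)² / 1.96 × 10^-1 = 6.4 × 10^-10

Ka = 6.4 × 10^-10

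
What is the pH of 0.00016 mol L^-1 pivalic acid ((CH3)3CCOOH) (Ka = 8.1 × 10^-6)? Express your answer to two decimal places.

(CH3)3CCOOH ⇌ (CH3)3CCOO- + H+
Let x = [H+] at equilibrium. Ka = x²/(0.00016 − x).
Here C₀/Ka ≈ 19.8, so the small-x approximation fails. Use the quadratic:
x = (−Ka + √(Ka² + 4·Ka·C₀))/2 = 3.22 × 10^-5 M
pH = −log(3.22 × 10^-5) = 4.49

pH = 4.49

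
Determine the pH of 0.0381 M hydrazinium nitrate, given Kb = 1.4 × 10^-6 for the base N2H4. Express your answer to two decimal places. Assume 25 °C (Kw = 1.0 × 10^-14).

pH = 4.78

N2H5+ is the conjugate acid of the weak base N2H4.
Ka = Kw/Kb = 1.0×10^-14 / 1.4 × 10^-6 = 7.14 × 10^-9
From the ICE table, Ka = x²/(0.0381 − x) = 7.14 × 10^-9.
Since Ka ≪ C₀, x ≈ √(Ka·C₀) = 1.65 × 10^-5 M.
pH = −log(1.65 × 10^-5) = 4.78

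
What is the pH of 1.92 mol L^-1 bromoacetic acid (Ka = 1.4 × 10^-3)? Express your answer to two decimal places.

BrCH2COOH ⇌ BrCH2COO- + H+
From the ICE table, Ka = [H+]²/(1.92 − [H+]) = 1.4 × 10^-3.
Neglecting [H+] in the denominator: [H+] = √(1.4 × 10^-3 × 1.92) = 5.18 × 10^-2 M
([H+]/C₀ = 2.7% < 5%, so the approximation holds.)
pH = −log[H+] = −log(5.18 × 10^-2) = 1.29

pH = 1.29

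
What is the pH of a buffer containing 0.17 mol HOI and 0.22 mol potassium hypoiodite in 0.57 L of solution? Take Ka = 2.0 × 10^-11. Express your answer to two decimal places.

pKa = −log(2.0 × 10^-11) = 10.699
pH = pKa + log([A⁻]/[HA]) = 10.699 + log(0.22/0.17)
pH = 10.699 + (+0.112) = 10.81

pH = 10.81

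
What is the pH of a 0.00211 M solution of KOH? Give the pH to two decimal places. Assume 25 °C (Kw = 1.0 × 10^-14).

pH = 11.32

KOH is a strong base; [OH-] = 0.00211 M.
pOH = -log(0.00211) = 2.68
pH = 14.00 - 2.68 = 11.32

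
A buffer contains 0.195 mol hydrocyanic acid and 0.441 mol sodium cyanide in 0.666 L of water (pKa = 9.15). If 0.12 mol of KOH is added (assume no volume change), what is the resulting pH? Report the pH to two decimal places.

pH = 10.02

OH- converts HCN to CN-: HCN → 0.075 mol, CN- → 0.561 mol.
pH = pKa + log([A⁻]/[HA]) = 9.15 + log(0.561/0.075) = 9.15 +0.874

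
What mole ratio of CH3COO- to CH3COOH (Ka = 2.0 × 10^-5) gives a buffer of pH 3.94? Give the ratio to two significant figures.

ratio = 0.17

pKa = -log(2.0 × 10^-5) = 4.699
pH = pKa + log(r) ⇒ log(r) = 3.94 − 4.699 = -0.759
r = [CH3COO-]/[CH3COOH] = 10^(-0.759) = 0.174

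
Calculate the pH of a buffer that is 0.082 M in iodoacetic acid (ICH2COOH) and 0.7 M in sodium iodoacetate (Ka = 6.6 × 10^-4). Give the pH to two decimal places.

pKa = −log(6.6 × 10^-4) = 3.180
Henderson–Hasselbalch: pH = pKa + log([ICH2COO-]/[ICH2COOH]) = 3.180 + log(0.7/0.082)
pH = 3.180 + (+0.931) = 4.11

pH = 4.11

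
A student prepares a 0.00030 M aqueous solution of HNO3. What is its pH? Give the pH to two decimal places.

HNO3 is a strong acid and dissociates completely, so [H+] = 0.00030 M.
pH = -log(0.0003) = 3.52

pH = 3.52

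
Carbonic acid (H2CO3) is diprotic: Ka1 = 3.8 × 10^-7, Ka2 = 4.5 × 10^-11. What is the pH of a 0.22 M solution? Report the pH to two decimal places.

Ka1 ≫ Ka2, so treat the first dissociation as the only significant source of H+.
Ka1 = x²/(0.22 − x) = 3.8 × 10^-7
x ≈ √(3.8 × 10^-7 × 0.22) = 2.89 × 10^-4 M
pH = −log(2.89 × 10^-4) = 3.54

pH = 3.54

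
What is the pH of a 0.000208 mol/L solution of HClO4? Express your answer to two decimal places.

HClO4 is a strong acid and dissociates completely, so [H+] = 0.000208 M.
pH = -log(0.000208) = 3.68

pH = 3.68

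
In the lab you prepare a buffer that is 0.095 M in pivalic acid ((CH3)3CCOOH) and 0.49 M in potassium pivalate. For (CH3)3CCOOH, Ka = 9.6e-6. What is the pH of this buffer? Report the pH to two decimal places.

pKa = −log(9.6 × 10^-6) = 5.018
pH = pKa + log([A⁻]/[HA]) = 5.018 + log(0.49/0.095)
pH = 5.018 + (+0.712) = 5.73

pH = 5.73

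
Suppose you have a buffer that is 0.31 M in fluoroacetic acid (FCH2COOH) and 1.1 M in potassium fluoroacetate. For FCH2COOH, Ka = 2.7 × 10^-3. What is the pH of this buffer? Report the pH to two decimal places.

pH = 3.12

pKa = −log(2.7 × 10^-3) = 2.569
Henderson–Hasselbalch: pH = pKa + log([FCH2COO-]/[FCH2COOH]) = 2.569 + log(1.1/0.31)
pH = 2.569 + (+0.550) = 3.12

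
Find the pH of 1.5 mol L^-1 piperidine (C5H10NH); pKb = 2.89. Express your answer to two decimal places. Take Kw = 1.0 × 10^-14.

pH = 12.64

C5H10NH + H2O ⇌ C5H10NH2+ + OH-
Kb = 10^(−2.89) = 1.29 × 10^-3
Kb = x²/(1.5 − x) = 1.29 × 10^-3
Since Kb ≪ C₀, x ≈ √(Kb·C₀) = 4.40 × 10^-2 M.
(x/C₀ = 2.9% < 5%, so the approximation holds.)
pOH = 1.36, so pH = 14.00 − pOH = 12.64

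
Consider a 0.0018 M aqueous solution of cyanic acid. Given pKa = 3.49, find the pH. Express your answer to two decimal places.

pH = 3.21

HOCN ⇌ OCN- + H+
Ka = 10^(−3.49) = 3.24 × 10^-4
Let x = [H+] at equilibrium. Ka = x²/(0.0018 − x).
The 5% rule fails; solving x² + Ka·x − Ka·C₀ = 0 exactly:
x = [−0.000324 + √(0.000324² + 2.33e-06)]/2 = 6.19 × 10^-4 M
pH = −log[H+] = −log(6.19 × 10^-4) = 3.21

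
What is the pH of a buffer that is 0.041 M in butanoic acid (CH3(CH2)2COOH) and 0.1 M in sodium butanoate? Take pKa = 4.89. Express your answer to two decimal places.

Henderson–Hasselbalch: pH = pKa + log([CH3(CH2)2COO-]/[CH3(CH2)2COOH]) = 4.89 + log(0.1/0.041)
pH = 4.89 + (+0.387) = 5.28

pH = 5.28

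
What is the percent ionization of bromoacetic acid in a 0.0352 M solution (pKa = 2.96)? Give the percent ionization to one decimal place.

BrCH2COOH ⇌ BrCH2COO- + H+; let x = [H+] at equilibrium.
Ka = 10^(−2.96) = 1.10 × 10^-3
Solve x² + 0.0011x − 3.87e-05 = 0 → x = 5.70 × 10^-3 M
Fraction ionized = 5.70 × 10^-3 / 0.0352 = 0.1619 → 16.2%

16.2%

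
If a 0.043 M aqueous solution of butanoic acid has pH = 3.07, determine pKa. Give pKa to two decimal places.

pKa = 4.76

[H+] = 10^(-3.07) = 8.51 × 10^-4 M
At equilibrium [HA] = 0.043 − 8.51 × 10^-4 = 4.21 × 10^-2 M
Ka = [H+][A-]/[HA] = (8.51 × 10^-4)² / 4.21 × 10^-2 = 1.72 × 10^-5
pKa = -log(1.72 × 10^-5) = 4.76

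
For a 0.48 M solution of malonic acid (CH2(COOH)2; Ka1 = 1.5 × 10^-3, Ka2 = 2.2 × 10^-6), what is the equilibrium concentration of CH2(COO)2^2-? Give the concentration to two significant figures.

First ionization gives [H+] ≈ [CH2(COOH)COO-] = 2.61 × 10^-2 M.
Second step: Ka2 = [H+][CH2(COO)2^2-]/[CH2(COOH)COO-] ≈ [CH2(COO)2^2-] (since [H+] ≈ [CH2(COOH)COO-]).
So [CH2(COO)2^2-] ≈ Ka2.

2.2 × 10^-6 M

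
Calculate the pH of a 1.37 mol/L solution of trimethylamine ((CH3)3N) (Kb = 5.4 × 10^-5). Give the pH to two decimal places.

(CH3)3N + H2O ⇌ (CH3)3NH+ + OH-
Kb = x²/(1.37 − x) = 5.4 × 10^-5
Assume x ≪ 1.37: x ≈ √(5.4 × 10^-5 × 1.37) = 8.60 × 10^-3 M
Check: 0.63% ionized — well under 5%, approximation valid.
pOH = 2.07, so pH = 14.00 − pOH = 11.93

pH = 11.93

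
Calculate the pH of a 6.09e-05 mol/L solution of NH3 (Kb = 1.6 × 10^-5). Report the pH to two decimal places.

pH = 9.38

NH3 + H2O ⇌ NH4+ + OH-
Kb = [OH-]²/(6.09e-05 − [OH-]) = 1.6 × 10^-5
[OH-] is not negligible relative to C₀; solve [OH-]² + 1.6e-05·[OH-] − 9.74e-10 = 0.
[OH-] = [−1.6e-05 + √(1.6e-05² + 3.9e-09)]/2 = 2.42 × 10^-5 M
pOH = −log(2.42 × 10^-5) = 4.62; pH = 14.00 − 4.62 = 9.38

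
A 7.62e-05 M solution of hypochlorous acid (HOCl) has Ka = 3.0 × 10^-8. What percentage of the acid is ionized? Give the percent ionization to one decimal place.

HOCl ⇌ OCl- + H+; let x = [H+] at equilibrium.
x ≈ √(Ka·C₀) = √(3.0 × 10^-8 × 7.62e-05) = 1.51 × 10^-6 M
Fraction ionized = 1.51 × 10^-6 / 7.62e-05 = 0.0198 → 2.0%

2.0%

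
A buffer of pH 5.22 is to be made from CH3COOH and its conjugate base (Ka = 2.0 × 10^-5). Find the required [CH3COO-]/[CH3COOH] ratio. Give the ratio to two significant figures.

pKa = -log(2.0 × 10^-5) = 4.699
pH = pKa + log(r) ⇒ log(r) = 5.22 − 4.699 = +0.521
r = [CH3COO-]/[CH3COOH] = 10^(+0.521) = 3.32

ratio = 3.3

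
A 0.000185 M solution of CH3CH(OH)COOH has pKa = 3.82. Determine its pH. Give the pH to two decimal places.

pH = 3.97

CH3CH(OH)COOH ⇌ CH3CH(OH)COO- + H+
Ka = 10^(−3.82) = 1.51 × 10^-4
Ka = [H+]²/(0.000185 − [H+]) = 1.51 × 10^-4
[H+] is not negligible relative to C₀; solve [H+]² + 0.000151·[H+] − 2.79e-08 = 0.
[H+] = [−0.000151 + √(0.000151² + 1.12e-07)]/2 = 1.08 × 10^-4 M
pH = −log[H+] = −log(1.08 × 10^-4) = 3.97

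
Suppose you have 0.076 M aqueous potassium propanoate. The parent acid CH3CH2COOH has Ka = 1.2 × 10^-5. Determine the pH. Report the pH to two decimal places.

pH = 8.90

CH3CH2COO- is the conjugate base of the weak acid CH3CH2COOH.
Kb = Kw/Ka = 1.0×10^-14 / 1.2 × 10^-5 = 8.33 × 10^-10
From the ICE table, Kb = x²/(0.076 − x) = 8.33 × 10^-10.
Neglecting x in the denominator: x = √(8.33 × 10^-10 × 0.076) = 7.96 × 10^-6 M
Check: 0.01% ionized — well under 5%, approximation valid.
pOH = −log(7.96 × 10^-6) = 5.10; pH = 14.00 − 5.10 = 8.90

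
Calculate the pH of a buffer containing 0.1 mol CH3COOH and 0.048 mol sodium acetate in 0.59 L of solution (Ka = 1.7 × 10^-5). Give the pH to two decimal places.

pKa = −log(1.7 × 10^-5) = 4.770
Henderson–Hasselbalch: pH = pKa + log([CH3COO-]/[CH3COOH]) = 4.770 + log(0.048/0.1)
pH = 4.770 + (-0.319) = 4.45

pH = 4.45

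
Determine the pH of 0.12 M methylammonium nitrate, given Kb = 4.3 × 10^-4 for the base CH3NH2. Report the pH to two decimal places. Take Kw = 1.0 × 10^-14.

pH = 5.78

CH3NH3+ is the conjugate acid of the weak base CH3NH2.
Ka = Kw/Kb = 1.0×10^-14 / 4.3 × 10^-4 = 2.33 × 10^-11
From the ICE table, Ka = x²/(0.12 − x) = 2.33 × 10^-11.
Since Ka ≪ C₀, x ≈ √(Ka·C₀) = 1.67 × 10^-6 M.
pH = −log(1.67 × 10^-6) = 5.78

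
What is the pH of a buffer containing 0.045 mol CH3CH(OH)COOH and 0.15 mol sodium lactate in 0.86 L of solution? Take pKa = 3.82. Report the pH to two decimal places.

Using pH = pKa + log([base]/[acid]) with [base]/[acid] = 0.15/0.045:
pH = 3.82 + (+0.523) = 4.34

pH = 4.34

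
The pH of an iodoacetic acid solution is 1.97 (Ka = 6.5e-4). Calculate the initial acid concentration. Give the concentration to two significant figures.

[H+] = 10^(-1.97) = 1.07 × 10^-2 M = x
Ka = x²/(C₀ − x) ⇒ C₀ = x + x²/Ka
C₀ = 1.07 × 10^-2 + (1.07 × 10^-2)²/(6.5 × 10^-4) = 1.87 × 10^-1 M

C₀ = 1.9 × 10^-1 M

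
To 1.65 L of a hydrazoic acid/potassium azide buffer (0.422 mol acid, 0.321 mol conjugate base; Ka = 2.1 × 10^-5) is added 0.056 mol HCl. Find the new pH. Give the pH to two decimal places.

pH = 4.42

Added H+ converts N3- to HN3: HN3 → 0.478 mol, N3- → 0.265 mol.
pKa = −log(2.1 × 10^-5) = 4.678
Henderson–Hasselbalch with mole ratio 0.265/0.478: pH = 4.678 + (-0.256)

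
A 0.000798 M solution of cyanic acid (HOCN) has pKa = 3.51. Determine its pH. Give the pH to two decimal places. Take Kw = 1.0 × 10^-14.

pH = 3.44

HOCN ⇌ OCN- + H+
Ka = 10^(−3.51) = 3.09 × 10^-4
Let x = [H+] at equilibrium. Ka = x²/(0.000798 − x).
Here C₀/Ka ≈ 2.58, so the small-x approximation fails. Use the quadratic:
x = [−0.000309 + √(0.000309² + 9.86e-07)]/2 = 3.66 × 10^-4 M
pH = −log(3.66 × 10^-4) = 3.44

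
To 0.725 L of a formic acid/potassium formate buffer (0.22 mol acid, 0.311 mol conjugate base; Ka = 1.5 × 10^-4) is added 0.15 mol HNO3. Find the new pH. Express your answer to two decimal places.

pH = 3.46

After neutralization: n(HCOOH) = 0.37 mol, n(HCOO-) = 0.161 mol.
pKa = −log(1.5 × 10^-4) = 3.824
Henderson–Hasselbalch with mole ratio 0.161/0.37: pH = 3.824 + (-0.361)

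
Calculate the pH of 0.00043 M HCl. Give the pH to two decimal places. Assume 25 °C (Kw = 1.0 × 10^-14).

HCl is a strong acid and dissociates completely, so [H+] = 0.00043 M.
pH = -log(0.00043) = 3.37

pH = 3.37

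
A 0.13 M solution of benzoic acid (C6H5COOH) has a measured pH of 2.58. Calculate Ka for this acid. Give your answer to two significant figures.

Ka = 5.4 × 10^-5

[H+] = 10^(-2.58) = 2.63 × 10^-3 M
At equilibrium [HA] = 0.13 − 2.63 × 10^-3 = 1.27 × 10^-1 M
Ka = [H+][A-]/[HA] = (2.63 × 10^-3)² / 1.27 × 10^-1 = 5.4 × 10^-5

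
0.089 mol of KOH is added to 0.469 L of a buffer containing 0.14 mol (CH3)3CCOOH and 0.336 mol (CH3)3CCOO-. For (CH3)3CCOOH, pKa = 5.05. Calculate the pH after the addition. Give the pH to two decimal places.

OH- converts (CH3)3CCOOH to (CH3)3CCOO-: (CH3)3CCOOH → 0.051 mol, (CH3)3CCOO- → 0.425 mol.
pH = pKa + log(n_(CH3)3CCOO-/n_(CH3)3CCOOH) = 5.05 + log(0.425/0.051) = 5.05 + (+0.921)

pH = 5.97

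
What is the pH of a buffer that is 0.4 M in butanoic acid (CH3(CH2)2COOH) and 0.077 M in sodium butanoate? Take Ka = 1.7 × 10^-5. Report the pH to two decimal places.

pKa = −log(1.7 × 10^-5) = 4.770
Using pH = pKa + log([base]/[acid]) with [base]/[acid] = 0.077/0.4:
pH = 4.770 + (-0.716) = 4.05

pH = 4.05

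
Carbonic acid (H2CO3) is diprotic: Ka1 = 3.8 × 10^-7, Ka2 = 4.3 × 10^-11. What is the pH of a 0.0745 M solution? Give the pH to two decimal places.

Ka1 ≫ Ka2, so treat the first dissociation as the only significant source of H+.
Ka1 = x²/(0.0745 − x) = 3.8 × 10^-7
x ≈ √(3.8 × 10^-7 × 0.0745) = 1.68 × 10^-4 M
pH = −log(1.68 × 10^-4) = 3.77

pH = 3.77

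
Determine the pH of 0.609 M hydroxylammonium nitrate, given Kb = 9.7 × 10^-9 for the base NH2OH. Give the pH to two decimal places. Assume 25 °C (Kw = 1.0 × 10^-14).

NH3OH+ is the conjugate acid of the weak base NH2OH.
Ka = Kw/Kb = 1.0×10^-14 / 9.7 × 10^-9 = 1.03 × 10^-6
Ka = [H+]²/(0.609 − [H+]) = 1.03 × 10^-6
Neglecting [H+] in the denominator: [H+] = √(1.03 × 10^-6 × 0.609) = 7.92 × 10^-4 M
Check: 0.13% ionized — well under 5%, approximation valid.
pH = −log(7.92 × 10^-4) = 3.10

pH = 3.10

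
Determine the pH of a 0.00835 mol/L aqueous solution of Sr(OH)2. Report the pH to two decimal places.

pH = 12.22

Sr(OH)2 is a strong base (each formula unit releases 2 OH-); [OH-] = 0.0167 M.
pOH = -log(0.0167) = 1.78
pH = 14.00 - 1.78 = 12.22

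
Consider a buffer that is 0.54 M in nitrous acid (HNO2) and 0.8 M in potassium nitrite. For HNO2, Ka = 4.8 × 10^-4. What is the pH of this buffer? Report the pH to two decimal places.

pKa = −log(4.8 × 10^-4) = 3.319
Henderson–Hasselbalch: pH = pKa + log([NO2-]/[HNO2]) = 3.319 + log(0.8/0.54)
pH = 3.319 + (+0.171) = 3.49

pH = 3.49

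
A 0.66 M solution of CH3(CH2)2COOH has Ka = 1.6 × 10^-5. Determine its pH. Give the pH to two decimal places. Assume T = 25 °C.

pH = 2.49

CH3(CH2)2COOH ⇌ CH3(CH2)2COO- + H+
From the ICE table, Ka = [H+]²/(0.66 − [H+]) = 1.6 × 10^-5.
Neglecting [H+] in the denominator: [H+] = √(1.6 × 10^-5 × 0.66) = 3.25 × 10^-3 M
Check: 0.49% ionized — well under 5%, approximation valid.
pH = −log(3.25 × 10^-3) = 2.49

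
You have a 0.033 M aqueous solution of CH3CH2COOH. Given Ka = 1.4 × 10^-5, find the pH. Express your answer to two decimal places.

pH = 3.17

CH3CH2COOH ⇌ CH3CH2COO- + H+
Let x = [H+] at equilibrium. Ka = x²/(0.033 − x).
Since Ka ≪ C₀, x ≈ √(Ka·C₀) = 6.80 × 10^-4 M.
Check: 2.1% ionized — well under 5%, approximation valid.
pH = −log(6.80 × 10^-4) = 3.17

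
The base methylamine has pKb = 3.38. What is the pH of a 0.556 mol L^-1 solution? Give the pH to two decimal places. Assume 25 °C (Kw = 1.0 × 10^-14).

pH = 12.18

CH3NH2 + H2O ⇌ CH3NH3+ + OH-
Kb = 10^(−3.38) = 4.17 × 10^-4
From the ICE table, Kb = [OH-]²/(0.556 − [OH-]) = 4.17 × 10^-4.
Neglecting [OH-] in the denominator: [OH-] = √(4.17 × 10^-4 × 0.556) = 1.52 × 10^-2 M
pOH = −log(1.52 × 10^-2) = 1.82; pH = 14.00 − 1.82 = 12.18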